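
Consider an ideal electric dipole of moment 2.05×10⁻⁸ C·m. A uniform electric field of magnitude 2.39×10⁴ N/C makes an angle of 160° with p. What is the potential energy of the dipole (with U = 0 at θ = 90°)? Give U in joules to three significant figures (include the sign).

U = −p·E = −pE cosθ.
U = −(2.05×10⁻⁸)(2.39×10⁴)·cos160° = 4.604×10⁻⁴ J.

U ≈ 4.60×10⁻⁴ J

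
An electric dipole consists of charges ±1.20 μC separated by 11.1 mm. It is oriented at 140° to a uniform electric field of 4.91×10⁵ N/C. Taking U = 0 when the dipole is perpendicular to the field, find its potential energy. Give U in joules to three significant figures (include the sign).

U ≈ 0.00501 J

Dipole moment p = qd = (1.20×10⁻⁶ C)(0.0111 m) = 1.332×10⁻⁸ C·m.
U = −p·E = −pE cosθ.
U = −(1.332×10⁻⁸)(4.91×10⁵)·cos140° = 0.005010 J.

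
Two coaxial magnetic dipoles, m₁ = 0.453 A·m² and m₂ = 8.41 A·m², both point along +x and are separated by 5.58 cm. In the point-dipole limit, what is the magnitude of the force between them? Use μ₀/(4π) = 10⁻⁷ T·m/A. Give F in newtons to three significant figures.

F ≈ 0.236 N

On-axis B of dipole 1: B = (μ₀/4π)·2m₁/r³. Force on dipole 2: F = m₂·dB/dr.
dB/dr = −(μ₀/4π)·6m₁/r⁴, so |F| = (μ₀/4π)·6m₁m₂/r⁴.
F = 6(10⁻⁷)(0.453)(8.41)/(0.0558)⁴ = 0.2358 N.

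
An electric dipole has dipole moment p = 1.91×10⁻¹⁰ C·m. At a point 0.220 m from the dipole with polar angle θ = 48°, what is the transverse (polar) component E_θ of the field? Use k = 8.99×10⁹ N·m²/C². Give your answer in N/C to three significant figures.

For a dipole, E_θ = (kp sinθ)/r³.
kp/r³ = (8.99×10⁹)(1.91×10⁻¹⁰)/(0.220)³ = 161.3 N/C.
E_θ = 161.3·sin48° = 119.8 N/C.

E_θ ≈ 120 N/C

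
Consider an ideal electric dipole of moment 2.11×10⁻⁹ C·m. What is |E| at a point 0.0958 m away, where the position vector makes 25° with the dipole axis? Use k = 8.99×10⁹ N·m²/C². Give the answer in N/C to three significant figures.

E ≈ 4.02×10⁴ N/C

At angle θ the dipole field magnitude is E = (kp/r³)·√(1 + 3cos²θ).
kp/r³ = (8.99×10⁹)(2.11×10⁻⁹) / (0.0958)³ = 2.157×10⁴ N/C.
√(1 + 3cos²25°) = √(1 + 3·0.8214) = √3.4642 ≈ 1.8612.
E ≈ 2.157×10⁴ × 1.861 = 4.016×10⁴ N/C.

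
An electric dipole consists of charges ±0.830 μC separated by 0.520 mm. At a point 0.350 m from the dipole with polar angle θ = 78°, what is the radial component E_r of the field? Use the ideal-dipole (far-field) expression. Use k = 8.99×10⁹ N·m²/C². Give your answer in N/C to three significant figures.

Dipole moment p = qd = (8.30×10⁻⁷ C)(5.20×10⁻⁴ m) = 4.316×10⁻¹⁰ C·m.
For a dipole, E_r = (2kp cosθ)/r³.
kp/r³ = (8.99×10⁹)(4.316×10⁻¹⁰)/(0.350)³ = 90.50 N/C.
E_r = 2·90.50·cos78° = 37.63 N/C.

E_r ≈ 37.6 N/C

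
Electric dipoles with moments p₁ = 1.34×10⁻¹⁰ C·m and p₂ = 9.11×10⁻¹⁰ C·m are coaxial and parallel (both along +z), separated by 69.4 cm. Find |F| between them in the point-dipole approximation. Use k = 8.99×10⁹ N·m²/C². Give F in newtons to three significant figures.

On-axis field of dipole 1 at distance r: E = 2kp₁/r³. Force on dipole 2 is F = p₂·dE/dr (gradient along axis).
dE/dr = −6kp₁/r⁴, so |F| = 6kp₁p₂/r⁴ (attractive for aligned moments).
F = 6(8.99×10⁹)(1.34×10⁻¹⁰)(9.11×10⁻¹⁰)/(0.694)⁴ = 2.839×10⁻⁸ N.

F ≈ 2.84×10⁻⁸ N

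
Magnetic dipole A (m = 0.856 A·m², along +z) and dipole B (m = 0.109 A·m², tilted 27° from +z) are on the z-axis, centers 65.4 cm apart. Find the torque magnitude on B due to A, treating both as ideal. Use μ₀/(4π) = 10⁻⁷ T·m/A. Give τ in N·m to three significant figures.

τ ≈ 3.03×10⁻⁸ N·m

Dipole B is on the axis of dipole A, so B₁ there is axial: B₁ = (μ₀/4π)·2m₁/r³ along +z.
B₁ = 2(10⁻⁷)(0.856)/(0.654)³ = 6.120×10⁻⁷ T.
τ = m₂ B₁ sinθ.
τ = (0.109)(6.120×10⁻⁷)·sin27° = 3.029×10⁻⁸ N·m.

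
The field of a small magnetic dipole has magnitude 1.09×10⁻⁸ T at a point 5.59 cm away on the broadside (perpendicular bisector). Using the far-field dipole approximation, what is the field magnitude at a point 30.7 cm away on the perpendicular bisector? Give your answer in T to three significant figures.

Dipole fields scale as 1/r³ in the far field; the geometry is the same at both points.
B₂ = B₁ · (r₁/r₂)³ = 1.09×10⁻⁸ · (5.59/30.7)³.
(r₁/r₂)³ = (0.1821)³ = 0.006037.
B₂ ≈ 6.580×10⁻¹¹ T.

B ≈ 6.58×10⁻¹¹ T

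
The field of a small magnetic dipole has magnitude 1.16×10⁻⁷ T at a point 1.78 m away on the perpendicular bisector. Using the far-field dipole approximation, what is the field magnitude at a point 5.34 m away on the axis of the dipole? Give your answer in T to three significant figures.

B ≈ 8.59×10⁻⁹ T

Dipole fields scale as 1/r³ in the far field.
The axial field is twice the equatorial field at the same r, so the geometry factor is 2/1.
B₂ = B₁ · (2/1) · (r₁/r₂)³ = 1.16×10⁻⁷ · 2 · (1.78/5.34)³.
(r₁/r₂)³ = (0.3333)³ = 0.03704.
B₂ ≈ 8.593×10⁻⁹ T.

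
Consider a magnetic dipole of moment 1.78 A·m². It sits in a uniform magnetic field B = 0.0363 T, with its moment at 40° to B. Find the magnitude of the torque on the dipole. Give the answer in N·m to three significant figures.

τ ≈ 0.0415 N·m

Torque on a magnetic dipole: τ = mB sinθ.
τ = (1.78)(0.0363)·sin40° = 0.04153 N·m.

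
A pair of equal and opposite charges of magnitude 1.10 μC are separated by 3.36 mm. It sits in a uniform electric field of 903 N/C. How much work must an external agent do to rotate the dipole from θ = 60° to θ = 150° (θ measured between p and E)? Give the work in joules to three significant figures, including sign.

Dipole moment p = qd = (1.10×10⁻⁶ C)(0.00336 m) = 3.696×10⁻⁹ C·m.
W_ext = ΔU = U(θ₂) − U(θ₁) = −pE cosθ₂ − (−pE cosθ₁) = pE(cosθ₁ − cosθ₂).
W = (3.696×10⁻⁹)(903)·(cos60° − cos150°) = (3.337×10⁻⁶)·(+1.3660) = 4.559×10⁻⁶ J.

W ≈ 4.56×10⁻⁶ J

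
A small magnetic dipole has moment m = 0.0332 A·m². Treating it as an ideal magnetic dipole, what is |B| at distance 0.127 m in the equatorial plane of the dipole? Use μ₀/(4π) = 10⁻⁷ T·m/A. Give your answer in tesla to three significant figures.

In the equatorial plane B = (μ₀/4π)·m/r³ (half the axial value).
B = (10⁻⁷)·(0.0332) / (0.127)³ = 1.621×10⁻⁶ T.

B ≈ 1.62×10⁻⁶ T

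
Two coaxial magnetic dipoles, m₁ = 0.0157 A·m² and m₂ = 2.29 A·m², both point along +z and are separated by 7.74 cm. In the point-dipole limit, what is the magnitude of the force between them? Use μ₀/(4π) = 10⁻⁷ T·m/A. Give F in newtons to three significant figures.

On-axis B of dipole 1: B = (μ₀/4π)·2m₁/r³. Force on dipole 2: F = m₂·dB/dr.
dB/dr = −(μ₀/4π)·6m₁/r⁴, so |F| = (μ₀/4π)·6m₁m₂/r⁴.
F = 6(10⁻⁷)(0.0157)(2.29)/(0.0774)⁴ = 6.011×10⁻⁴ N.

F ≈ 6.01×10⁻⁴ N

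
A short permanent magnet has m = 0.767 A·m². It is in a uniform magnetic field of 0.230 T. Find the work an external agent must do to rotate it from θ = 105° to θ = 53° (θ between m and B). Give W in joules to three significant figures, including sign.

W_ext = ΔU = −mB cosθ₂ + mB cosθ₁ = mB(cosθ₁ − cosθ₂).
W = (0.767)(0.230)·(cos105° − cos53°) = (0.1764)·(-0.8606) = -0.1518 J.

W ≈ -0.152 J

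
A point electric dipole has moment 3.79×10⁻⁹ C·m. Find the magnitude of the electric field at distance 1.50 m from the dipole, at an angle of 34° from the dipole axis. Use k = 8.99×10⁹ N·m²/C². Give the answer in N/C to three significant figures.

At angle θ the dipole field magnitude is E = (kp/r³)·√(1 + 3cos²θ).
kp/r³ = (8.99×10⁹)(3.79×10⁻⁹) / (1.50)³ = 10.10 N/C.
√(1 + 3cos²34°) = √(1 + 3·0.6873) = √3.0619 ≈ 1.7498.
E ≈ 10.10 × 1.750 = 17.67 N/C.

E ≈ 17.7 N/C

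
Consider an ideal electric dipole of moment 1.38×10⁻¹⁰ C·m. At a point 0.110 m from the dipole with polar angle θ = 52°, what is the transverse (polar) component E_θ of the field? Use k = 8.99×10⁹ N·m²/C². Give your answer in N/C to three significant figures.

For a dipole, E_θ = (kp sinθ)/r³.
kp/r³ = (8.99×10⁹)(1.38×10⁻¹⁰)/(0.110)³ = 932.1 N/C.
E_θ = 932.1·sin52° = 734.5 N/C.

E_θ ≈ 735 N/C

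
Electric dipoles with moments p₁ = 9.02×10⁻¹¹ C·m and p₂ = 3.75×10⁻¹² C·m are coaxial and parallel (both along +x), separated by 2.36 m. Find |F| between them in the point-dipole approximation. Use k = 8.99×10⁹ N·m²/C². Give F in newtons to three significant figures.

On-axis field of dipole 1 at distance r: E = 2kp₁/r³. Force on dipole 2 is F = p₂·dE/dr (gradient along axis).
dE/dr = −6kp₁/r⁴, so |F| = 6kp₁p₂/r⁴ (attractive for aligned moments).
F = 6(8.99×10⁹)(9.02×10⁻¹¹)(3.75×10⁻¹²)/(2.36)⁴ = 5.882×10⁻¹³ N.

F ≈ 5.88×10⁻¹³ N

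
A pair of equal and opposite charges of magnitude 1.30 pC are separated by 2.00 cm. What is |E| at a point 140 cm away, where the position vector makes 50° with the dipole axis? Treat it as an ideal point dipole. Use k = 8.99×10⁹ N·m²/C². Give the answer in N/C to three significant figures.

E ≈ 1.27×10⁻⁴ N/C

Dipole moment p = qd = (1.30×10⁻¹² C)(0.0200 m) = 2.60×10⁻¹⁴ C·m.
At angle θ the dipole field magnitude is E = (kp/r³)·√(1 + 3cos²θ).
kp/r³ = (8.99×10⁹)(2.60×10⁻¹⁴) / (1.40)³ = 8.518×10⁻⁵ N/C.
√(1 + 3cos²50°) = √(1 + 3·0.4132) = √2.2395 ≈ 1.4965.
E ≈ 8.518×10⁻⁵ × 1.497 = 1.275×10⁻⁴ N/C.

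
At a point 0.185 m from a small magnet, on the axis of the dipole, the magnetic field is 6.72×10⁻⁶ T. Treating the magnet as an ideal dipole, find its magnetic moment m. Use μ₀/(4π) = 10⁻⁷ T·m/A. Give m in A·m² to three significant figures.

m ≈ 0.213 A·m²

On axis B = (μ₀/4π)·2m/r³, so m = Br³·4π/(μ₀·2).
m = (6.72×10⁻⁶)·(0.185)³ / (2·10⁻⁷) = 0.2127 A·m².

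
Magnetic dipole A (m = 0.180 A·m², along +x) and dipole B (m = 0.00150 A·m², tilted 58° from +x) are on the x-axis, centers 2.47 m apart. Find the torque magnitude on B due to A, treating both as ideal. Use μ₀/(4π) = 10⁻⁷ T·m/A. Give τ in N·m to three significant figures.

Dipole B is on the axis of dipole A, so B₁ there is axial: B₁ = (μ₀/4π)·2m₁/r³ along +x.
B₁ = 2(10⁻⁷)(0.180)/(2.47)³ = 2.389×10⁻⁹ T.
τ = m₂ B₁ sinθ.
τ = (0.00150)(2.389×10⁻⁹)·sin58° = 3.039×10⁻¹² N·m.

τ ≈ 3.04×10⁻¹² N·m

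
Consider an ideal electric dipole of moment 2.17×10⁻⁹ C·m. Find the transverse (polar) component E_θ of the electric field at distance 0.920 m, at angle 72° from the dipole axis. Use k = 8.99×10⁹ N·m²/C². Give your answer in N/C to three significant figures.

For a dipole, E_θ = (kp sinθ)/r³.
kp/r³ = (8.99×10⁹)(2.17×10⁻⁹)/(0.920)³ = 25.05 N/C.
E_θ = 25.05·sin72° = 23.83 N/C.

E_θ ≈ 23.8 N/C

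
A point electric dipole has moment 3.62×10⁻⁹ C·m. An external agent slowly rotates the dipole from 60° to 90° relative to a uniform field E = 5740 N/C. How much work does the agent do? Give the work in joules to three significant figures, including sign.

W_ext = ΔU = U(θ₂) − U(θ₁) = −pE cosθ₂ − (−pE cosθ₁) = pE(cosθ₁ − cosθ₂).
W = (3.62×10⁻⁹)(5740)·(cos60° − cos90°) = (2.078×10⁻⁵)·(+0.5000) = 1.039×10⁻⁵ J.

W ≈ 1.04×10⁻⁵ J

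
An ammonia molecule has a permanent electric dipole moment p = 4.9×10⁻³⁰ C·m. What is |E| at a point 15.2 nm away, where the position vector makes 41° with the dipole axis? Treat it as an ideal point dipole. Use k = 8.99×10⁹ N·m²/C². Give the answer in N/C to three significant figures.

At angle θ the dipole field magnitude is E = (kp/r³)·√(1 + 3cos²θ).
kp/r³ = (8.99×10⁹)(4.90×10⁻³⁰) / (1.52×10⁻⁸)³ = 1.254×10⁴ N/C.
√(1 + 3cos²41°) = √(1 + 3·0.5696) = √2.7088 ≈ 1.6458.
E ≈ 1.254×10⁴ × 1.646 = 2.064×10⁴ N/C.

E ≈ 2.06×10⁴ N/C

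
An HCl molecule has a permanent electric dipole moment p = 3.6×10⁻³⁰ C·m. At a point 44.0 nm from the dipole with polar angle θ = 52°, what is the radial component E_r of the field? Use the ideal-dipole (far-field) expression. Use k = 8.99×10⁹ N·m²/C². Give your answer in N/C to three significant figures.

For a dipole, E_r = (2kp cosθ)/r³.
kp/r³ = (8.99×10⁹)(3.60×10⁻³⁰)/(4.40×10⁻⁸)³ = 379.9 N/C.
E_r = 2·379.9·cos52° = 467.8 N/C.

E_r ≈ 468 N/C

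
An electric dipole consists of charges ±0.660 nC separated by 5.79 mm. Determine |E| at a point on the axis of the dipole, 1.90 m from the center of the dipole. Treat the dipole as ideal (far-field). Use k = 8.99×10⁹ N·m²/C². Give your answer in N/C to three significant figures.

E ≈ 0.0100 N/C

Dipole moment p = qd = (6.60×10⁻¹⁰ C)(0.00579 m) = 3.821×10⁻¹² C·m.
On the dipole axis E = 2kp/r³.
E = 2·(8.99×10⁹)(3.821×10⁻¹²) / (1.90)³ = 0.01002 N/C.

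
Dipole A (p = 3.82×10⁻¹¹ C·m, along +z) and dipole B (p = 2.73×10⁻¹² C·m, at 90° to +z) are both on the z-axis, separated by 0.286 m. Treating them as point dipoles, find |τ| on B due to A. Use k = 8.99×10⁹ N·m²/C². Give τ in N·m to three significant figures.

τ ≈ 8.02×10⁻¹¹ N·m

The second dipole sits on the axis of the first, so the field there is axial: E₁ = 2kp₁/r³ along +z.
E₁ = 2(8.99×10⁹)(3.82×10⁻¹¹)/(0.286)³ = 29.36 N/C.
Torque on the second dipole: τ = p₂ E₁ sinθ.
τ = (2.73×10⁻¹²)(29.36)·sin90° = 8.015×10⁻¹¹ N·m.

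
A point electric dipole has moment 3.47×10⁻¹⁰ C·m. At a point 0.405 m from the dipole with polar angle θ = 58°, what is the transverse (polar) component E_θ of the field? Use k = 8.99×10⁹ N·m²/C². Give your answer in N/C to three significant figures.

For a dipole, E_θ = (kp sinθ)/r³.
kp/r³ = (8.99×10⁹)(3.47×10⁻¹⁰)/(0.405)³ = 46.96 N/C.
E_θ = 46.96·sin58° = 39.82 N/C.

E_θ ≈ 39.8 N/C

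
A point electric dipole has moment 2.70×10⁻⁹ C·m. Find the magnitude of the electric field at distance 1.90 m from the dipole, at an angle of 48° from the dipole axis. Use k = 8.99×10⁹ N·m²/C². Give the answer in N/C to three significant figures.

At angle θ the dipole field magnitude is E = (kp/r³)·√(1 + 3cos²θ).
kp/r³ = (8.99×10⁹)(2.70×10⁻⁹) / (1.90)³ = 3.539 N/C.
√(1 + 3cos²48°) = √(1 + 3·0.4477) = √2.3432 ≈ 1.5308.
E ≈ 3.539 × 1.531 = 5.417 N/C.

E ≈ 5.42 N/C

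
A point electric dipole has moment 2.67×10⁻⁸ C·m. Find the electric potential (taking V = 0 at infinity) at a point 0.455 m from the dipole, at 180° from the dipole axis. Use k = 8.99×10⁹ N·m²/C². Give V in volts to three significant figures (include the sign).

V ≈ -1160 V

The dipole potential is V = kp cosθ / r².
V = (8.99×10⁹)(2.67×10⁻⁸)·cos180° / (0.455)² = -1159 V.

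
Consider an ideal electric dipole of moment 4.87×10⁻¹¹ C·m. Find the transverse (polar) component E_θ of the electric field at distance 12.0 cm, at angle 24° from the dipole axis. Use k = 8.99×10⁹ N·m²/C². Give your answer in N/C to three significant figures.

For a dipole, E_θ = (kp sinθ)/r³.
kp/r³ = (8.99×10⁹)(4.87×10⁻¹¹)/(0.120)³ = 253.4 N/C.
E_θ = 253.4·sin24° = 103.1 N/C.

E_θ ≈ 103 N/C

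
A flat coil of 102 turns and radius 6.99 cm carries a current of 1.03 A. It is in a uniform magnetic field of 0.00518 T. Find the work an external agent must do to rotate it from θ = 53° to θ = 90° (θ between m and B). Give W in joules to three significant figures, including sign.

m = NIA = NIπa² = 102·(1.03)·π·(0.0699)² = 1.613 A·m².
W_ext = ΔU = −mB cosθ₂ + mB cosθ₁ = mB(cosθ₁ − cosθ₂).
W = (1.613)(0.00518)·(cos53° − cos90°) = (0.008355)·(+0.6018) = 0.005028 J.

W ≈ 0.00503 J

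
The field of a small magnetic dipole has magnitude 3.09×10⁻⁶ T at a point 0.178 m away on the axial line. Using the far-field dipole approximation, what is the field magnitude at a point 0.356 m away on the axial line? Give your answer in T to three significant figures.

Dipole fields scale as 1/r³ in the far field; the geometry is the same at both points.
B₂ = B₁ · (r₁/r₂)³ = 3.09×10⁻⁶ · (0.178/0.356)³.
(r₁/r₂)³ = (0.5)³ = 0.125.
B₂ ≈ 3.862×10⁻⁷ T.

B ≈ 3.86×10⁻⁷ T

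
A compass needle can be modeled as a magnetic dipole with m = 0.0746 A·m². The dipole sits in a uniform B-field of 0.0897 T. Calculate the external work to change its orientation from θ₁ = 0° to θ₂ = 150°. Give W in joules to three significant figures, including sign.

W ≈ 0.0125 J

W_ext = ΔU = −mB cosθ₂ + mB cosθ₁ = mB(cosθ₁ − cosθ₂).
W = (0.0746)(0.0897)·(cos0° − cos150°) = (0.006692)·(+1.8660) = 0.01249 J.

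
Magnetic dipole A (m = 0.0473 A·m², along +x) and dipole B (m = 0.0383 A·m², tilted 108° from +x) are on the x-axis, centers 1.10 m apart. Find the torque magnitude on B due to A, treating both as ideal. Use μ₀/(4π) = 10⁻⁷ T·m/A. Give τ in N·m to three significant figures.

Dipole B is on the axis of dipole A, so B₁ there is axial: B₁ = (μ₀/4π)·2m₁/r³ along +x.
B₁ = 2(10⁻⁷)(0.0473)/(1.10)³ = 7.107×10⁻⁹ T.
τ = m₂ B₁ sinθ.
τ = (0.0383)(7.107×10⁻⁹)·sin108° = 2.589×10⁻¹⁰ N·m.

τ ≈ 2.59×10⁻¹⁰ N·m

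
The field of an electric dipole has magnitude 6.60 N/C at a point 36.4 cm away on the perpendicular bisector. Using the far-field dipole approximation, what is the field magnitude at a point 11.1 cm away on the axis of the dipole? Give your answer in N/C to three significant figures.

Dipole fields scale as 1/r³ in the far field.
The axial field is twice the equatorial field at the same r, so the geometry factor is 2/1.
E₂ = E₁ · (2/1) · (r₁/r₂)³ = 6.60 · 2 · (36.4/11.1)³.
(r₁/r₂)³ = (3.279)³ = 35.26.
E₂ ≈ 465.5 N/C.

E ≈ 465 N/C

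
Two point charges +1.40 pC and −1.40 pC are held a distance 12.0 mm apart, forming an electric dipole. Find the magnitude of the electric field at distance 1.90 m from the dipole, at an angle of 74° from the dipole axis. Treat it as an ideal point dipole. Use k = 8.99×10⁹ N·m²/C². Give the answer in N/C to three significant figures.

Dipole moment p = qd = (1.40×10⁻¹² C)(0.0120 m) = 1.68×10⁻¹⁴ C·m.
At angle θ the dipole field magnitude is E = (kp/r³)·√(1 + 3cos²θ).
kp/r³ = (8.99×10⁹)(1.68×10⁻¹⁴) / (1.90)³ = 2.202×10⁻⁵ N/C.
√(1 + 3cos²74°) = √(1 + 3·0.0760) = √1.2279 ≈ 1.1081.
E ≈ 2.202×10⁻⁵ × 1.108 = 2.440×10⁻⁵ N/C.

E ≈ 2.44×10⁻⁵ N/C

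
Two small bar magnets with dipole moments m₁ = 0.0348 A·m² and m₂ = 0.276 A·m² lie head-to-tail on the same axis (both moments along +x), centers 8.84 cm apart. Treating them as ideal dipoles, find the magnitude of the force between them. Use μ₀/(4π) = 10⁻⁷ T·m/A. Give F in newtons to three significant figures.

F ≈ 9.44×10⁻⁵ N

On-axis B of dipole 1: B = (μ₀/4π)·2m₁/r³. Force on dipole 2: F = m₂·dB/dr.
dB/dr = −(μ₀/4π)·6m₁/r⁴, so |F| = (μ₀/4π)·6m₁m₂/r⁴.
F = 6(10⁻⁷)(0.0348)(0.276)/(0.0884)⁴ = 9.437×10⁻⁵ N.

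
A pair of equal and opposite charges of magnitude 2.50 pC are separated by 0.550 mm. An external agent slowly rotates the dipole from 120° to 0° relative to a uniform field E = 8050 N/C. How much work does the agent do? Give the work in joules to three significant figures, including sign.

W ≈ -1.66×10⁻¹¹ J

Dipole moment p = qd = (2.50×10⁻¹² C)(5.50×10⁻⁴ m) = 1.375×10⁻¹⁵ C·m.
W_ext = ΔU = U(θ₂) − U(θ₁) = −pE cosθ₂ − (−pE cosθ₁) = pE(cosθ₁ − cosθ₂).
W = (1.375×10⁻¹⁵)(8050)·(cos120° − cos0°) = (1.107×10⁻¹¹)·(-1.5000) = -1.660×10⁻¹¹ J.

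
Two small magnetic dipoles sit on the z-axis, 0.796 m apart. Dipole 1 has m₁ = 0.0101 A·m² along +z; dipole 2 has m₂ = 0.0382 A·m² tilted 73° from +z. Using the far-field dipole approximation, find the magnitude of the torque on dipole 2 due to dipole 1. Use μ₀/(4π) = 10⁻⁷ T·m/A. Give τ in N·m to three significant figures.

Dipole B is on the axis of dipole A, so B₁ there is axial: B₁ = (μ₀/4π)·2m₁/r³ along +z.
B₁ = 2(10⁻⁷)(0.0101)/(0.796)³ = 4.005×10⁻⁹ T.
τ = m₂ B₁ sinθ.
τ = (0.0382)(4.005×10⁻⁹)·sin73° = 1.463×10⁻¹⁰ N·m.

τ ≈ 1.46×10⁻¹⁰ N·m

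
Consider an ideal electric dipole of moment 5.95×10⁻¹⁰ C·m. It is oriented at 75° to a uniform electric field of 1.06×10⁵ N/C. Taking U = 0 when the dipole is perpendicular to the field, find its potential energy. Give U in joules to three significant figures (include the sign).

U = −p·E = −pE cosθ.
U = −(5.95×10⁻¹⁰)(1.06×10⁵)·cos75° = -1.632×10⁻⁵ J.

U ≈ -1.63×10⁻⁵ J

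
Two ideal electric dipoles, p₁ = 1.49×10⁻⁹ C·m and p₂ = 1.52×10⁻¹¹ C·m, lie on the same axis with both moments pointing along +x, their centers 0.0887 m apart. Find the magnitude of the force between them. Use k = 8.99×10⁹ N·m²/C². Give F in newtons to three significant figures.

On-axis field of dipole 1 at distance r: E = 2kp₁/r³. Force on dipole 2 is F = p₂·dE/dr (gradient along axis).
dE/dr = −6kp₁/r⁴, so |F| = 6kp₁p₂/r⁴ (attractive for aligned moments).
F = 6(8.99×10⁹)(1.49×10⁻⁹)(1.52×10⁻¹¹)/(0.0887)⁴ = 1.974×10⁻⁵ N.

F ≈ 1.97×10⁻⁵ N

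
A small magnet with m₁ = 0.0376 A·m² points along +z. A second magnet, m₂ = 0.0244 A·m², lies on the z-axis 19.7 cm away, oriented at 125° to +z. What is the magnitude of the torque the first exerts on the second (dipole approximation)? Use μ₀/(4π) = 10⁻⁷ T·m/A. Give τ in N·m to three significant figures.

τ ≈ 1.97×10⁻⁸ N·m

Dipole B is on the axis of dipole A, so B₁ there is axial: B₁ = (μ₀/4π)·2m₁/r³ along +z.
B₁ = 2(10⁻⁷)(0.0376)/(0.197)³ = 9.836×10⁻⁷ T.
τ = m₂ B₁ sinθ.
τ = (0.0244)(9.836×10⁻⁷)·sin125° = 1.966×10⁻⁸ N·m.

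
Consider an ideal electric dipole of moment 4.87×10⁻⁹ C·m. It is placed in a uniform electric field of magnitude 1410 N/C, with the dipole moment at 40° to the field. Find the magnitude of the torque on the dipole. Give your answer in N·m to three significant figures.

τ ≈ 4.41×10⁻⁶ N·m

Torque on an electric dipole: τ = pE sinθ.
τ = (4.87×10⁻⁹)(1410)·sin40° = 4.414×10⁻⁶ N·m.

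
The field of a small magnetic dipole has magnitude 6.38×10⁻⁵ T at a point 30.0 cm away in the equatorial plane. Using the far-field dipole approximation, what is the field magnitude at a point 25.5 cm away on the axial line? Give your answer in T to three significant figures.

B ≈ 2.08×10⁻⁴ T

Dipole fields scale as 1/r³ in the far field.
The axial field is twice the equatorial field at the same r, so the geometry factor is 2/1.
B₂ = B₁ · (2/1) · (r₁/r₂)³ = 6.38×10⁻⁵ · 2 · (30.0/25.5)³.
(r₁/r₂)³ = (1.176)³ = 1.628.
B₂ ≈ 2.078×10⁻⁴ T.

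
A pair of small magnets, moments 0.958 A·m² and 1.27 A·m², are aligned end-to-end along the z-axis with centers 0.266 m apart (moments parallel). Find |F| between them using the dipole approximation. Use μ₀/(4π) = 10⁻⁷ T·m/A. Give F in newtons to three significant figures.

On-axis B of dipole 1: B = (μ₀/4π)·2m₁/r³. Force on dipole 2: F = m₂·dB/dr.
dB/dr = −(μ₀/4π)·6m₁/r⁴, so |F| = (μ₀/4π)·6m₁m₂/r⁴.
F = 6(10⁻⁷)(0.958)(1.27)/(0.266)⁴ = 1.458×10⁻⁴ N.

F ≈ 1.46×10⁻⁴ N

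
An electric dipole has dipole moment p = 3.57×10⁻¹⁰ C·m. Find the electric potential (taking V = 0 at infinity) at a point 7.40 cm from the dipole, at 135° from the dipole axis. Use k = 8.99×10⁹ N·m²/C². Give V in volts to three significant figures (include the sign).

The dipole potential is V = kp cosθ / r².
V = (8.99×10⁹)(3.57×10⁻¹⁰)·cos135° / (0.0740)² = -414.4 V.

V ≈ -414 V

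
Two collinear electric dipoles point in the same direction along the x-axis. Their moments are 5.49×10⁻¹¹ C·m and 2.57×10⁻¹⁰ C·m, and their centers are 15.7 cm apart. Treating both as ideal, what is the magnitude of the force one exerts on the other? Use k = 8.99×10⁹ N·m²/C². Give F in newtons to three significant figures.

F ≈ 1.25×10⁻⁶ N

On-axis field of dipole 1 at distance r: E = 2kp₁/r³. Force on dipole 2 is F = p₂·dE/dr (gradient along axis).
dE/dr = −6kp₁/r⁴, so |F| = 6kp₁p₂/r⁴ (attractive for aligned moments).
F = 6(8.99×10⁹)(5.49×10⁻¹¹)(2.57×10⁻¹⁰)/(0.157)⁴ = 1.253×10⁻⁶ N.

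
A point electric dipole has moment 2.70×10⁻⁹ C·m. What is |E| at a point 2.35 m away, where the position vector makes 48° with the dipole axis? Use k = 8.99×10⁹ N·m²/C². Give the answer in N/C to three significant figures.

At angle θ the dipole field magnitude is E = (kp/r³)·√(1 + 3cos²θ).
kp/r³ = (8.99×10⁹)(2.70×10⁻⁹) / (2.35)³ = 1.870 N/C.
√(1 + 3cos²48°) = √(1 + 3·0.4477) = √2.3432 ≈ 1.5308.
E ≈ 1.870 × 1.531 = 2.863 N/C.

E ≈ 2.86 N/C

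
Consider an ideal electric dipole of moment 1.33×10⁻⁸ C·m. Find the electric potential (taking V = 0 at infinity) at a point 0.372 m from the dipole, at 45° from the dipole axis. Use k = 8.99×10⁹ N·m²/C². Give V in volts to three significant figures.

V ≈ 611 V

The dipole potential is V = kp cosθ / r².
V = (8.99×10⁹)(1.33×10⁻⁸)·cos45° / (0.372)² = 611.0 V.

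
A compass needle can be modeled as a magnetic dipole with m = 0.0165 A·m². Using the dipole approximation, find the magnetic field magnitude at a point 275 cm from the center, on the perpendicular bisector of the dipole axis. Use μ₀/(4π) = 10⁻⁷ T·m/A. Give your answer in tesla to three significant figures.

In the equatorial plane B = (μ₀/4π)·m/r³ (half the axial value).
B = (10⁻⁷)·(0.0165) / (2.75)³ = 7.934×10⁻¹¹ T.

B ≈ 7.93×10⁻¹¹ T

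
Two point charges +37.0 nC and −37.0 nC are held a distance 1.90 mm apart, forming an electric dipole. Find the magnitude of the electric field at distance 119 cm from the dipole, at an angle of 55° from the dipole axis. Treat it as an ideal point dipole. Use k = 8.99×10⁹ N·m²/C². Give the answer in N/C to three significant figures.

Dipole moment p = qd = (3.70×10⁻⁸ C)(0.00190 m) = 7.03×10⁻¹¹ C·m.
At angle θ the dipole field magnitude is E = (kp/r³)·√(1 + 3cos²θ).
kp/r³ = (8.99×10⁹)(7.03×10⁻¹¹) / (1.19)³ = 0.3750 N/C.
√(1 + 3cos²55°) = √(1 + 3·0.3290) = √1.9870 ≈ 1.4096.
E ≈ 0.3750 × 1.410 = 0.5287 N/C.

E ≈ 0.529 N/C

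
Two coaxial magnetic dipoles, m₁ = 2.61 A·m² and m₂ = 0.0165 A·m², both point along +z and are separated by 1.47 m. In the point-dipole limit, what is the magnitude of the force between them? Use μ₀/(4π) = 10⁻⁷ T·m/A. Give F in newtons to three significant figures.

On-axis B of dipole 1: B = (μ₀/4π)·2m₁/r³. Force on dipole 2: F = m₂·dB/dr.
dB/dr = −(μ₀/4π)·6m₁/r⁴, so |F| = (μ₀/4π)·6m₁m₂/r⁴.
F = 6(10⁻⁷)(2.61)(0.0165)/(1.47)⁴ = 5.534×10⁻⁹ N.

F ≈ 5.53×10⁻⁹ N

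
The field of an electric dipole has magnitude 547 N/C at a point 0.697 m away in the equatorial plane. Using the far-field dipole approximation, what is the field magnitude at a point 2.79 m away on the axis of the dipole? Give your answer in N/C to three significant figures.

Dipole fields scale as 1/r³ in the far field.
The axial field is twice the equatorial field at the same r, so the geometry factor is 2/1.
E₂ = E₁ · (2/1) · (r₁/r₂)³ = 547 · 2 · (0.697/2.79)³.
(r₁/r₂)³ = (0.2498)³ = 0.01559.
E₂ ≈ 17.06 N/C.

E ≈ 17.1 N/C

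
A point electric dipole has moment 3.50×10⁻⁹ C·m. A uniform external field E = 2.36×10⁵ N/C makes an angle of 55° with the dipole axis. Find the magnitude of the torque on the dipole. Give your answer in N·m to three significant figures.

τ ≈ 6.77×10⁻⁴ N·m

Torque on an electric dipole: τ = pE sinθ.
τ = (3.50×10⁻⁹)(2.36×10⁵)·sin55° = 6.766×10⁻⁴ N·m.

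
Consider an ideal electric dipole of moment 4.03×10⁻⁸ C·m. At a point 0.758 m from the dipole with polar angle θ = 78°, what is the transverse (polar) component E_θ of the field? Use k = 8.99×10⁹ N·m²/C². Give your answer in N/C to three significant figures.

E_θ ≈ 814 N/C

For a dipole, E_θ = (kp sinθ)/r³.
kp/r³ = (8.99×10⁹)(4.03×10⁻⁸)/(0.758)³ = 831.9 N/C.
E_θ = 831.9·sin78° = 813.7 N/C.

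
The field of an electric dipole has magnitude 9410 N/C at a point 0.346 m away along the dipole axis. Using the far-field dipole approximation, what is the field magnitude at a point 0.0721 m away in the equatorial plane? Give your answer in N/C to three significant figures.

Dipole fields scale as 1/r³ in the far field.
The axial field is twice the equatorial field at the same r, so the geometry factor is 1/2.
E₂ = E₁ · (1/2) · (r₁/r₂)³ = 9410 · 0.5 · (0.346/0.0721)³.
(r₁/r₂)³ = (4.799)³ = 110.5.
E₂ ≈ 5.200×10⁵ N/C.

E ≈ 5.20×10⁵ N/C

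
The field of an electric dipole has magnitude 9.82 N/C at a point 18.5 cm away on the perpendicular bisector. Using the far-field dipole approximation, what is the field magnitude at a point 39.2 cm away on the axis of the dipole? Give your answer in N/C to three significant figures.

E ≈ 2.06 N/C

Dipole fields scale as 1/r³ in the far field.
The axial field is twice the equatorial field at the same r, so the geometry factor is 2/1.
E₂ = E₁ · (2/1) · (r₁/r₂)³ = 9.82 · 2 · (18.5/39.2)³.
(r₁/r₂)³ = (0.4719)³ = 0.1051.
E₂ ≈ 2.064 N/C.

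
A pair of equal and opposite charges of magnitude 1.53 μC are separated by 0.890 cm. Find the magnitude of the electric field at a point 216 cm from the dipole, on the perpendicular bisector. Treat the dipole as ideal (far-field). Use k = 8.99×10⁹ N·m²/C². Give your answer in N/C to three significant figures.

Dipole moment p = qd = (1.53×10⁻⁶ C)(0.00890 m) = 1.362×10⁻⁸ C·m.
In the equatorial plane E = kp/r³.
E = (8.99×10⁹)(1.362×10⁻⁸) / (2.16)³ = 12.15 N/C.

E ≈ 12.1 N/C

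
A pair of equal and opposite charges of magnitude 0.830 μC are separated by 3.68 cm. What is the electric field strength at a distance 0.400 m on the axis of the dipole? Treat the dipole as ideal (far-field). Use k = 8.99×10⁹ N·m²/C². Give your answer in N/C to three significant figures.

E ≈ 8580 N/C

Dipole moment p = qd = (8.30×10⁻⁷ C)(0.0368 m) = 3.054×10⁻⁸ C·m.
On the dipole axis E = 2kp/r³.
E = 2·(8.99×10⁹)(3.054×10⁻⁸) / (0.400)³ = 8580 N/C.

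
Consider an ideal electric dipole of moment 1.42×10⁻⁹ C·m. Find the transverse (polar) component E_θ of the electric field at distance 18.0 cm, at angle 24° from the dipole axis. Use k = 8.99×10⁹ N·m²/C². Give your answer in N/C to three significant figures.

For a dipole, E_θ = (kp sinθ)/r³.
kp/r³ = (8.99×10⁹)(1.42×10⁻⁹)/(0.180)³ = 2189 N/C.
E_θ = 2189·sin24° = 890.3 N/C.

E_θ ≈ 890 N/C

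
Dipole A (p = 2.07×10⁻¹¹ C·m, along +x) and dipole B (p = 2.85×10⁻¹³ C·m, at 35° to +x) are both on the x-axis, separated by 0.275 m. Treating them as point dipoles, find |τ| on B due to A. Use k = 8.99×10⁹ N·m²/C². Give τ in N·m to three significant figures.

τ ≈ 2.93×10⁻¹² N·m

The second dipole sits on the axis of the first, so the field there is axial: E₁ = 2kp₁/r³ along +x.
E₁ = 2(8.99×10⁹)(2.07×10⁻¹¹)/(0.275)³ = 17.90 N/C.
Torque on the second dipole: τ = p₂ E₁ sinθ.
τ = (2.85×10⁻¹³)(17.90)·sin35° = 2.925×10⁻¹² N·m.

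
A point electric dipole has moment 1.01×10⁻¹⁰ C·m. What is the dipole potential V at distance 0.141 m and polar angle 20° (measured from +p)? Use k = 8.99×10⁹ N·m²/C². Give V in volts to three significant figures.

The dipole potential is V = kp cosθ / r².
V = (8.99×10⁹)(1.01×10⁻¹⁰)·cos20° / (0.141)² = 42.92 V.

V ≈ 42.9 V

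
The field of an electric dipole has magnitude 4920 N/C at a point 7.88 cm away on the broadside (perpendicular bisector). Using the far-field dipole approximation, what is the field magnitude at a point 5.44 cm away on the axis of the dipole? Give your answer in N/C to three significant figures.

E ≈ 2.99×10⁴ N/C

Dipole fields scale as 1/r³ in the far field.
The axial field is twice the equatorial field at the same r, so the geometry factor is 2/1.
E₂ = E₁ · (2/1) · (r₁/r₂)³ = 4920 · 2 · (7.88/5.44)³.
(r₁/r₂)³ = (1.449)³ = 3.039.
E₂ ≈ 2.991×10⁴ N/C.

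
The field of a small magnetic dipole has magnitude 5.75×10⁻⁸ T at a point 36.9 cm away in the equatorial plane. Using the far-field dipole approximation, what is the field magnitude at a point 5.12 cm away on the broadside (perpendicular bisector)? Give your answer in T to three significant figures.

Dipole fields scale as 1/r³ in the far field; the geometry is the same at both points.
B₂ = B₁ · (r₁/r₂)³ = 5.75×10⁻⁸ · (36.9/5.12)³.
(r₁/r₂)³ = (7.207)³ = 374.3.
B₂ ≈ 2.152×10⁻⁵ T.

B ≈ 2.15×10⁻⁵ T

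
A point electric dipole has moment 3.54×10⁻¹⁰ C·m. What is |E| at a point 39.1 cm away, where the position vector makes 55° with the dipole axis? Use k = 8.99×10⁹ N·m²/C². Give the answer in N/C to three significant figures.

E ≈ 75.0 N/C

At angle θ the dipole field magnitude is E = (kp/r³)·√(1 + 3cos²θ).
kp/r³ = (8.99×10⁹)(3.54×10⁻¹⁰) / (0.391)³ = 53.24 N/C.
√(1 + 3cos²55°) = √(1 + 3·0.3290) = √1.9870 ≈ 1.4096.
E ≈ 53.24 × 1.410 = 75.05 N/C.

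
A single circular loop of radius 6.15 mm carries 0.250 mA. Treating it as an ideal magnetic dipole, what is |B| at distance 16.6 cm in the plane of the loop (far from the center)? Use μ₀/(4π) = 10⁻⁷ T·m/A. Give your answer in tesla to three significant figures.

B ≈ 6.49×10⁻¹³ T

Magnetic moment m = IA = Iπa² = (2.50×10⁻⁴)·π·(0.00615)² = 2.971×10⁻⁸ A·m².
In the equatorial plane B = (μ₀/4π)·m/r³ (half the axial value).
B = (10⁻⁷)·(2.971×10⁻⁸) / (0.166)³ = 6.495×10⁻¹³ T.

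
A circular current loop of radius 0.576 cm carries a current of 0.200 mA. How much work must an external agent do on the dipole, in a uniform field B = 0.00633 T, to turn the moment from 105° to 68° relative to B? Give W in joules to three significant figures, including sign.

Magnetic moment m = IA = Iπa² = (2.00×10⁻⁴)·π·(0.00576)² = 2.085×10⁻⁸ A·m².
W_ext = ΔU = −mB cosθ₂ + mB cosθ₁ = mB(cosθ₁ − cosθ₂).
W = (2.085×10⁻⁸)(0.00633)·(cos105° − cos68°) = (1.320×10⁻¹⁰)·(-0.6334) = -8.360×10⁻¹¹ J.

W ≈ -8.36×10⁻¹¹ J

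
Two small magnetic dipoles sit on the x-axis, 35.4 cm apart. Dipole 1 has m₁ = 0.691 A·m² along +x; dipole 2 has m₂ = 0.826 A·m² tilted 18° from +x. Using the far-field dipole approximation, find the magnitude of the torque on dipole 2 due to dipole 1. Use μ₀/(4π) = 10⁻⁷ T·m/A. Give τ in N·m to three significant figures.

Dipole B is on the axis of dipole A, so B₁ there is axial: B₁ = (μ₀/4π)·2m₁/r³ along +x.
B₁ = 2(10⁻⁷)(0.691)/(0.354)³ = 3.115×10⁻⁶ T.
τ = m₂ B₁ sinθ.
τ = (0.826)(3.115×10⁻⁶)·sin18° = 7.952×10⁻⁷ N·m.

τ ≈ 7.95×10⁻⁷ N·m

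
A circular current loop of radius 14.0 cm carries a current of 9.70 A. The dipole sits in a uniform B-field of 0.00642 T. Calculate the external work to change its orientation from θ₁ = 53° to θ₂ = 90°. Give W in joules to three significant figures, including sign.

Magnetic moment m = IA = Iπa² = (9.70)·π·(0.140)² = 0.5973 A·m².
W_ext = ΔU = −mB cosθ₂ + mB cosθ₁ = mB(cosθ₁ − cosθ₂).
W = (0.5973)(0.00642)·(cos53° − cos90°) = (0.003835)·(+0.6018) = 0.002308 J.

W ≈ 0.00231 J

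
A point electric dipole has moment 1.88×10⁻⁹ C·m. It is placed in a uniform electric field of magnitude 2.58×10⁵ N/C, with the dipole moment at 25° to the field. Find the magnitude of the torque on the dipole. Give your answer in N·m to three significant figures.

τ ≈ 2.05×10⁻⁴ N·m

Torque on an electric dipole: τ = pE sinθ.
τ = (1.88×10⁻⁹)(2.58×10⁵)·sin25° = 2.050×10⁻⁴ N·m.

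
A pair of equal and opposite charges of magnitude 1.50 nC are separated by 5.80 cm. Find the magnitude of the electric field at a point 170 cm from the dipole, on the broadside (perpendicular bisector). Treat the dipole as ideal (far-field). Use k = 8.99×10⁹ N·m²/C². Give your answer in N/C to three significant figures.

E ≈ 0.159 N/C

Dipole moment p = qd = (1.50×10⁻⁹ C)(0.0580 m) = 8.70×10⁻¹¹ C·m.
On the perpendicular bisector E = kp/r³ (half the axial value at the same distance).
E = (8.99×10⁹)(8.70×10⁻¹¹) / (1.70)³ = 0.1592 N/C.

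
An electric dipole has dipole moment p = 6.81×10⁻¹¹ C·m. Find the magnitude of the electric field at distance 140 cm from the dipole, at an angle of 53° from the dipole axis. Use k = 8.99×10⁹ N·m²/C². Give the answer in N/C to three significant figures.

At angle θ the dipole field magnitude is E = (kp/r³)·√(1 + 3cos²θ).
kp/r³ = (8.99×10⁹)(6.81×10⁻¹¹) / (1.40)³ = 0.2231 N/C.
√(1 + 3cos²53°) = √(1 + 3·0.3622) = √2.0865 ≈ 1.4445.
E ≈ 0.2231 × 1.444 = 0.3223 N/C.

E ≈ 0.322 N/C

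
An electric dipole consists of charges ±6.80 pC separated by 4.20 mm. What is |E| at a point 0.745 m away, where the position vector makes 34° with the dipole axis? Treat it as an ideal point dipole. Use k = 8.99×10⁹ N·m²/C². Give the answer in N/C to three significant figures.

Dipole moment p = qd = (6.80×10⁻¹² C)(0.00420 m) = 2.856×10⁻¹⁴ C·m.
At angle θ the dipole field magnitude is E = (kp/r³)·√(1 + 3cos²θ).
kp/r³ = (8.99×10⁹)(2.856×10⁻¹⁴) / (0.745)³ = 6.209×10⁻⁴ N/C.
√(1 + 3cos²34°) = √(1 + 3·0.6873) = √3.0619 ≈ 1.7498.
E ≈ 6.209×10⁻⁴ × 1.750 = 0.001087 N/C.

E ≈ 0.00109 N/C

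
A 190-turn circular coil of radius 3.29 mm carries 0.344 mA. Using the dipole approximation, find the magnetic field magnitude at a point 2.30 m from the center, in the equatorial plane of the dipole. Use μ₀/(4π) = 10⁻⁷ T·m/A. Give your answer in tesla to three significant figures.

m = NIA = NIπa² = 190·(3.44×10⁻⁴)·π·(0.00329)² = 2.223×10⁻⁶ A·m².
In the equatorial plane B = (μ₀/4π)·m/r³ (half the axial value).
B = (10⁻⁷)·(2.223×10⁻⁶) / (2.30)³ = 1.827×10⁻¹⁴ T.

B ≈ 1.83×10⁻¹⁴ T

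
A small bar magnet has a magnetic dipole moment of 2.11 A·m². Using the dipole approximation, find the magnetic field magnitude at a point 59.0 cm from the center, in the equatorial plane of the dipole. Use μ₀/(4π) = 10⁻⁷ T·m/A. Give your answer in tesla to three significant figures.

In the equatorial plane B = (μ₀/4π)·m/r³ (half the axial value).
B = (10⁻⁷)·(2.11) / (0.590)³ = 1.027×10⁻⁶ T.

B ≈ 1.03×10⁻⁶ T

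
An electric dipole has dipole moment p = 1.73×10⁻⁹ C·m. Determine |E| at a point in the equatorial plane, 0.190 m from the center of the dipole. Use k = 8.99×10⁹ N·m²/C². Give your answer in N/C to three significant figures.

E ≈ 2270 N/C

On the perpendicular bisector E = kp/r³ (half the axial value at the same distance).
E = (8.99×10⁹)(1.73×10⁻⁹) / (0.190)³ = 2267 N/C.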